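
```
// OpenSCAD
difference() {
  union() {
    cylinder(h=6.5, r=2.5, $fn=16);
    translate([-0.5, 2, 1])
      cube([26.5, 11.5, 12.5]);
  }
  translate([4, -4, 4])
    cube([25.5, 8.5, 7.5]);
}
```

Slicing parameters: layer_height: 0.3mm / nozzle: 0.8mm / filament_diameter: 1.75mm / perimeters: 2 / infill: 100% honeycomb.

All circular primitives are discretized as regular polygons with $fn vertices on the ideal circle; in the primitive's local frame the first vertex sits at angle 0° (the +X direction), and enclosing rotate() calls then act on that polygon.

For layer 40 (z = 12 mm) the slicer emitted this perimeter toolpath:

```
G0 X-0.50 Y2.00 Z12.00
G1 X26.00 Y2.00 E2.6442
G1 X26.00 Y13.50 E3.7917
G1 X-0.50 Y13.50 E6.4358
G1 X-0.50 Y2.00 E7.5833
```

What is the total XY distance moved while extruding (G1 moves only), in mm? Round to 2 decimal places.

Sum the Euclidean lengths of each G1 segment: total = 76.00 mm.

76.00 mm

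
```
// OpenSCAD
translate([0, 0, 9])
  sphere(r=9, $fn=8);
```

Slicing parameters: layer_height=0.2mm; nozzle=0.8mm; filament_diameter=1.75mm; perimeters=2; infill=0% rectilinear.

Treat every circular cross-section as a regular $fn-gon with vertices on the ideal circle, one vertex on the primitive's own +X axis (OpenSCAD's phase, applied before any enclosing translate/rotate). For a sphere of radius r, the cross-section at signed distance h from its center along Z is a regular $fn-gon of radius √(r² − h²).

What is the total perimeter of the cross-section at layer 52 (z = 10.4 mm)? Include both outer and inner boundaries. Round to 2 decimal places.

At z = 10.4 mm: the sphere: section is a regular 8-gon, circumradius = √(r²−h²) = √(9²−1.4²) = 8.890 (perimeter = 2·8·8.890·sin(180°/8) = 54.44 mm). Overall, the cross-section is a single solid region. Total boundary length (outer) = 54.44 mm.

54.44 mm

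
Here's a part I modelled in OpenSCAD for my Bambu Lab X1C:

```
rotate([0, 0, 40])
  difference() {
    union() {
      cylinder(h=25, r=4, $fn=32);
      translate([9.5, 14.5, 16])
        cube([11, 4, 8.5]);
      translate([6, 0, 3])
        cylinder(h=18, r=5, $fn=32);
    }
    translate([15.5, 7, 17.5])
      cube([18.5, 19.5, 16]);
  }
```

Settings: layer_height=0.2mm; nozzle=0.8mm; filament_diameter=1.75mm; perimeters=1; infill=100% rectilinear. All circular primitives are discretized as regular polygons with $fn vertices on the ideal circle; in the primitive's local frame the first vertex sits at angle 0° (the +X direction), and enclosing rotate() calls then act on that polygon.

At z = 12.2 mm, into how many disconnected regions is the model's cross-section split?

At z = 12.2 mm: the cylinder: section is a regular 32-gon, circumradius r=4; the cube at (9.5, 14.5) does not reach this height (z outside [16, 24.5]); the r=5 cylinder at (6, 0) contributes a regular 32-gon of circumradius 5; Merging all regions: the regions partially overlap (shared area 13.58 mm²), so overlapping operands fuse into one piece — 1 connected region; the cube at (15.5, 7) is absent (z outside [17.5, 33.5]); Subtracting the remaining from the first: none of the subtracted shapes is present at this height, so that combined region is unchanged — 1 connected region; (whole slice rotated 40° about Z — lengths, areas and connectivity unchanged). The result has 1 disconnected region.

1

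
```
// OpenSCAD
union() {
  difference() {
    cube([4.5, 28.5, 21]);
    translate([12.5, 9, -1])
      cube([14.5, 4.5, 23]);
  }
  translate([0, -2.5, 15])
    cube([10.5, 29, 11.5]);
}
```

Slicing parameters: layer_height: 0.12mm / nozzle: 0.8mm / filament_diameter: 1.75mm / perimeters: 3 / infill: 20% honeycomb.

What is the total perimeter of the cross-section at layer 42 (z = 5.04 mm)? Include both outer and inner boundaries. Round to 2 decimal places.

66.00 mm

At z = 5.04 mm: the cube (footprint 4.5×28.5) is included at this height (perimeter 66.00 mm); the cube at (12.5, 9) is present — its section is the full 14.5×4.5 rectangle (perimeter 38.00 mm); After the difference (first − rest): starting from the 4.5×28.5 cube, the 14.5×4.5 cube at (12.5, 9) misses the remaining region (no effect) — boundary = 66.00 mm; the cube at (0, -2.5) is absent (z outside [15, 26.5]); Combining (union): only that combined region is present, so the union is just that shape — boundary = 66.00 mm. Overall, the cross-section is a single solid region. Total boundary length (outer) = 66.00 mm.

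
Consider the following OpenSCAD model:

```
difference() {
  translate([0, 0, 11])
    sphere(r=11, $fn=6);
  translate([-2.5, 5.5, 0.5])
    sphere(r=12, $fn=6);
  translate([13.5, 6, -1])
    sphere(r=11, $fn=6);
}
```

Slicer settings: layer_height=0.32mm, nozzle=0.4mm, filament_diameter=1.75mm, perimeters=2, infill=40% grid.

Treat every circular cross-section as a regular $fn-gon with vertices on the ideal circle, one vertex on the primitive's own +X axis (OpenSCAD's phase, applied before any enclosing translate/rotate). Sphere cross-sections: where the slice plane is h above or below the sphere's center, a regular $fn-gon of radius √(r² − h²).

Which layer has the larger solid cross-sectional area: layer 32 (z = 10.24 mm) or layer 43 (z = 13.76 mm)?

Layer 32 (z = 10.24): the r=11 sphere contributes a regular 6-gon of circumradius √(11²−0.76²) = 10.974 (area = (6/2)·10.974²·sin(360°/6) = 312.87 mm²); the r=12 sphere at (-2.5, 5.5) slices to a regular 6-gon of circumradius 7.009 (√(r²−h²) with h=9.74 from center) (area = (6/2)·7.009²·sin(360°/6) = 127.65 mm²); the sphere at (13.5, 6) is absent (|z−center|=11.240 > r=11); Taking the first minus the rest: starting from the r=11 sphere (312.87 mm²), the r=12 sphere at (-2.5, 5.5) partially overlaps it — only the 102.58 mm² overlap (of its 127.65 mm²) is removed, clipping the outline — area = 210.29 mm². So its area = 210.29 mm². Layer 43 (z = 13.76): the r=11 sphere slices to a regular 6-gon of circumradius 10.648 (√(r²−h²) with h=2.76 from center) (area = (6/2)·10.648²·sin(360°/6) = 294.58 mm²); the sphere at (-2.5, 5.5) is absent (|z−center|=13.260 > r=12); the sphere at (13.5, 6) does not reach this height (|z−center|=14.760 > r=11); Subtracting the remaining from the first: none of the subtracted shapes is present at this height, so the r=11 sphere is unchanged — area = 294.58 mm². So its area = 294.58 mm². Layer 43 is larger (294.58 vs 210.29 mm²).

layer 43 (z = 13.76 mm)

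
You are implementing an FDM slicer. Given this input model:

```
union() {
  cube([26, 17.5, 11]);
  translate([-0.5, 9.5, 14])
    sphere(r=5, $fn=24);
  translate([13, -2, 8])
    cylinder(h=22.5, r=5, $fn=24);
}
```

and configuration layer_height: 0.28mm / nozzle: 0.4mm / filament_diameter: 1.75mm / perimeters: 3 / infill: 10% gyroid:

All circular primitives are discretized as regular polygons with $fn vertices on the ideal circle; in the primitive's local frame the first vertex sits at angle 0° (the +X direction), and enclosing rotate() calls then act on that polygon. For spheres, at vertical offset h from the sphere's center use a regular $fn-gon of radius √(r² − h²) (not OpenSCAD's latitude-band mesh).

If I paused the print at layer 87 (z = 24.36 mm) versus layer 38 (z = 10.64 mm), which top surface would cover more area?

Layer 87 (z = 24.36): the cube is not intersected at this z (z outside [0, 11]); the sphere at (-0.5, 9.5) is absent (|z−center|=10.360 > r=5); the cylinder at (13, -2): section is a regular 24-gon, circumradius r=5 (area = (24/2)·5.000²·sin(360°/24) = 77.65 mm²); Combining (union): only the r=5 cylinder at (13, -2) is present, so the union is just that shape — area = 77.65 mm². So its area = 77.65 mm². Layer 38 (z = 10.64): the cube is present — its section is the full 26×17.5 rectangle (area 455.00 mm²); the r=5 sphere at (-0.5, 9.5) contributes a regular 24-gon of circumradius √(5²−3.36²) = 3.703 (area = (24/2)·3.703²·sin(360°/24) = 42.58 mm²); the cylinder at (13, -2): section is a regular 24-gon, circumradius r=5 (area = (24/2)·5.000²·sin(360°/24) = 77.65 mm²); Merging all regions: the regions partially overlap — summed areas 575.23 mm² minus the doubly-counted overlap 37.11 mm² gives 538.12 mm² — area = 538.12 mm². So its area = 538.12 mm². Layer 38 is larger (538.12 vs 77.65 mm²).

layer 38 (z = 10.64 mm)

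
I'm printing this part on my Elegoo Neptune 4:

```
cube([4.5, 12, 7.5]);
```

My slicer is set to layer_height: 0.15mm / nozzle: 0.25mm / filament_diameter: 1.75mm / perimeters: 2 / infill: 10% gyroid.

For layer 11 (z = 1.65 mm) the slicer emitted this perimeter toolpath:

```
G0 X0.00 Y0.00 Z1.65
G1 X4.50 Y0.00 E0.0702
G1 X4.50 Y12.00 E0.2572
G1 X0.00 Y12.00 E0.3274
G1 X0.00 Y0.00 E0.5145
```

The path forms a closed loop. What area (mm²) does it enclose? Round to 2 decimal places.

Apply the shoelace formula to the sequence of (X, Y) vertices; enclosed area = 54.00 mm².

54.00 mm²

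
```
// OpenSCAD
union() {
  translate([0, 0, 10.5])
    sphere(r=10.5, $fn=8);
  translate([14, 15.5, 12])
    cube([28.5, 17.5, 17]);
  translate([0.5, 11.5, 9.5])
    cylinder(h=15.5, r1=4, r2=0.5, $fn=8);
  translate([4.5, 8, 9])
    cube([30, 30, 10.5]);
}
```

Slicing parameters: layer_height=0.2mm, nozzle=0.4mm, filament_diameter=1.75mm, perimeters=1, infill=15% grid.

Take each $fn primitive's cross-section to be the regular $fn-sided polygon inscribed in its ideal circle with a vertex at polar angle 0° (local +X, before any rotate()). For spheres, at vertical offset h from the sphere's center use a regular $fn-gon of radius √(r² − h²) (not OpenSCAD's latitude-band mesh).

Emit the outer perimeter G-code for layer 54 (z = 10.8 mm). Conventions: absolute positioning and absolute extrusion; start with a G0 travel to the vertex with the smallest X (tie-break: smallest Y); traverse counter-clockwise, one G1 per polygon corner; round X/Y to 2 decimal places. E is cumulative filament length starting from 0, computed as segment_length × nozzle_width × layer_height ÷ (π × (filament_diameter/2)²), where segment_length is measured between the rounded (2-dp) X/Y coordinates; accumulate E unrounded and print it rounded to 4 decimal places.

At z = 10.8 mm: the r=10.5 sphere contributes a regular 8-gon of circumradius √(10.5²−0.3²) = 10.496; the cube at (14, 15.5) does not reach this height (z outside [12, 29]); the cone at (0.5, 11.5) (r1=4→r2=0.5) has section circumradius 3.706 here — a regular 8-gon; the cube at (4.5, 8) (footprint 30×30) is included at this height; Merging all regions: the regions partially overlap (shared area 8.97 mm²), so overlapping operands fuse into one piece — 1 connected region. The outline is a single polygon with 19 vertices. Extrusion per mm of travel: 0.4 × 0.2 / (π × 0.875²) = 0.033260. Accumulating E over each segment gives final E = 6.3331.

G0 X-10.50 Y0.00 Z10.80
G1 X-7.42 Y-7.42 E0.2672
G1 X0.00 Y-10.50 E0.5344
G1 X7.42 Y-7.42 E0.8016
G1 X10.50 Y0.00 E1.0688
G1 X7.42 Y7.42 E1.3360
G1 X6.03 Y8.00 E1.3861
G1 X34.50 Y8.00 E2.3330
G1 X34.50 Y38.00 E3.3309
G1 X4.50 Y38.00 E4.3287
G1 X4.50 Y8.63 E5.3055
G1 X3.24 Y9.16 E5.3510
G1 X4.21 Y11.50 E5.4352
G1 X3.12 Y14.12 E5.5296
G1 X0.50 Y15.21 E5.6240
G1 X-2.12 Y14.12 E5.7184
G1 X-3.21 Y11.50 E5.8127
G1 X-2.38 Y9.51 E5.8845
G1 X-7.42 Y7.42 E6.0659
G1 X-10.50 Y0.00 E6.3331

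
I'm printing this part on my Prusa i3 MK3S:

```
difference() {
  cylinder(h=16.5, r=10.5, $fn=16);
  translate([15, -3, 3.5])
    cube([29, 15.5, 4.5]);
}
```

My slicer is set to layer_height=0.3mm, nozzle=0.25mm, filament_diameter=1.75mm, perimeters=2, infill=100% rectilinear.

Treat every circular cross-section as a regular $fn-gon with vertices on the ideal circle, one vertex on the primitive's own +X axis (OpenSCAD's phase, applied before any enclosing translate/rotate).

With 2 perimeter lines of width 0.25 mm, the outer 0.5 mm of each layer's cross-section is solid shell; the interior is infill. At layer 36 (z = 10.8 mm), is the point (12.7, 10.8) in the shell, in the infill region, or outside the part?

At z = 10.8 mm: the r=10.5 cylinder contributes a regular 16-gon of circumradius 10.5; the cube at (15, -3) is not intersected at this z (z outside [3.5, 8]); Subtracting the remaining from the first: none of the subtracted shapes is present at this height, so the r=10.5 cylinder is unchanged — 1 connected region. Overall, the cross-section is a single solid region. The nearest boundary edge runs (9.70, 4.02)→(7.42, 7.42); distance from the point to it = 6.26 mm. The point is not inside any of the regions above, so it lies outside the cross-section (6.26 mm from the nearest boundary).

outside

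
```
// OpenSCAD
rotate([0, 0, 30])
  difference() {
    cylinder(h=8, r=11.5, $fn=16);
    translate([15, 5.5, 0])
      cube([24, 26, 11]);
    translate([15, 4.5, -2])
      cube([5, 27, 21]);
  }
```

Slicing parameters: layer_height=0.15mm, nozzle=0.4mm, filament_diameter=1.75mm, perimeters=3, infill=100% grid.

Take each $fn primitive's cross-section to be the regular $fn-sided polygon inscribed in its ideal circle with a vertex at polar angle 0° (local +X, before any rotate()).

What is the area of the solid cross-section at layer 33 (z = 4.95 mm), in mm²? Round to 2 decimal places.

At z = 4.95 mm: the cylinder: section is a regular 16-gon, circumradius r=11.5 (area = (16/2)·11.500²·sin(360°/16) = 404.88 mm²); the 24×26 cube at (15, 5.5) contributes its full rectangle (area 624.00 mm²); the cube at (15, 4.5) (footprint 5×27) is included at this height (area 135.00 mm²); After the difference (first − rest): starting from the r=11.5 cylinder (404.88 mm²), the 24×26 cube at (15, 5.5) misses the remaining region (no effect); the 5×27 cube at (15, 4.5) misses the remaining region (no effect) — area = 404.88 mm²; (rotated 30° about Z; rotation is an isometry so areas/perimeters/island counts are preserved). Overall, the cross-section is a single solid region. Net area = 404.88 mm².

404.88 mm²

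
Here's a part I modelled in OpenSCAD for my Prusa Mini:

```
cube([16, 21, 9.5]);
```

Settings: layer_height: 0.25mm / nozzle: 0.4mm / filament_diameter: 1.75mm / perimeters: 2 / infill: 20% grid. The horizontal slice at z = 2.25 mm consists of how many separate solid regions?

At z = 2.25 mm: the 16×21 cube contributes its full rectangle. The result has 1 disconnected region.

1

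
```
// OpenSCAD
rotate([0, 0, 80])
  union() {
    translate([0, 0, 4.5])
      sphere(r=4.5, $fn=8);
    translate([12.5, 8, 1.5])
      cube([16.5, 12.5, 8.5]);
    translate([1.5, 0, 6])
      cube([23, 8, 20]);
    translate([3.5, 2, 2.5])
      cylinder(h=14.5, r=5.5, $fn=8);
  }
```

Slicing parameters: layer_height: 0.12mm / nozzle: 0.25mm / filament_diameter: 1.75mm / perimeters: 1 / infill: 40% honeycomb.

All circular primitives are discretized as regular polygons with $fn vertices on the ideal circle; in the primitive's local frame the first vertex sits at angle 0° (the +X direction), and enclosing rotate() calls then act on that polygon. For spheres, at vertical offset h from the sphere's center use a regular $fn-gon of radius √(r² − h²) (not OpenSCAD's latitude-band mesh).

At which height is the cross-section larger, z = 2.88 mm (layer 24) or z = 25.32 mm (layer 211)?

layer 24 (z = 2.88 mm)

Layer 24 (z = 2.88): the r=4.5 sphere contributes a regular 8-gon of circumradius √(4.5²−1.62²) = 4.198 (area = (8/2)·4.198²·sin(360°/8) = 49.85 mm²); the cube at (12.5, 8) (footprint 16.5×12.5) is included at this height (area 206.25 mm²); the cube at (1.5, 0) is not intersected at this z (z outside [6, 26]); the cylinder at (3.5, 2): section is a regular 8-gon, circumradius r=5.5 (area = (8/2)·5.500²·sin(360°/8) = 85.56 mm²); Taking the union: the regions partially overlap — summed areas 341.66 mm² minus the doubly-counted overlap 29.92 mm² gives 311.75 mm² — area = 311.75 mm²; (rotated 80° about Z; rotation is an isometry so areas/perimeters/island counts are preserved). So its area = 311.75 mm². Layer 211 (z = 25.32): the sphere is not intersected at this z (|z−center|=20.820 > r=4.5); the cube at (12.5, 8) is not intersected at this z (z outside [1.5, 10]); the 23×8 cube at (1.5, 0) contributes its full rectangle (area 184.00 mm²); the cylinder at (3.5, 2) does not reach this height (z outside [2.5, 17]); Merging all regions: only the 23×8 cube at (1.5, 0) is present, so the union is just that shape — area = 184.00 mm²; (whole slice rotated 80° about Z — lengths, areas and connectivity unchanged). So its area = 184.00 mm². Layer 24 is larger (311.75 vs 184.00 mm²).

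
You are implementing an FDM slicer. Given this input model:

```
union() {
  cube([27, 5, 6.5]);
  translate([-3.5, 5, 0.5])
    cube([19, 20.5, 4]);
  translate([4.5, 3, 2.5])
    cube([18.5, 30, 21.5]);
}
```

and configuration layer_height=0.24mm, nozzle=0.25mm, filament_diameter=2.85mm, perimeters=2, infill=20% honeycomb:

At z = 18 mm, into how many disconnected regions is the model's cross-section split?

At z = 18 mm: the cube does not reach this height (z outside [0, 6.5]); the cube at (-3.5, 5) is absent (z outside [0.5, 4.5]); the cube at (4.5, 3) is present — its section is the full 18.5×30 rectangle; Combining (union): only the 18.5×30 cube at (4.5, 3) is present, so the union is just that shape — 1 connected region. The result has 1 disconnected region.

1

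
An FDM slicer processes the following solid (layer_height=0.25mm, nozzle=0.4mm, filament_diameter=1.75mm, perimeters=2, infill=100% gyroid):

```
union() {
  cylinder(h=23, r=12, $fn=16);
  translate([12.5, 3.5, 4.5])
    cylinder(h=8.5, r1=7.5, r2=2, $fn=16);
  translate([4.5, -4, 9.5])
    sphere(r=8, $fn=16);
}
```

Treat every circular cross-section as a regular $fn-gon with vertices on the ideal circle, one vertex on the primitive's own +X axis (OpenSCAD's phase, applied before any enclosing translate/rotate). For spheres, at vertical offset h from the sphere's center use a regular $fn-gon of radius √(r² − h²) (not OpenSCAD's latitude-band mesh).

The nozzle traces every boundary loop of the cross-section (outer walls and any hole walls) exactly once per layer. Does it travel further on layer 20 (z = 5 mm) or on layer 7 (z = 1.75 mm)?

Layer 20 (z = 5): the r=12 cylinder gives a regular 16-gon of circumradius 12 (constant along its height) (perimeter = 2·16·12.000·sin(180°/16) = 74.91 mm); the cone at (12.5, 3.5): at t=0.059 of its height the radius interpolates to r₁+(r₂−r₁)t = 7.176, giving a regular 16-gon of that circumradius (perimeter = 2·16·7.176·sin(180°/16) = 44.80 mm); the r=8 sphere at (4.5, -4) contributes a regular 16-gon of circumradius √(8²−4.5²) = 6.614 (perimeter = 2·16·6.614·sin(180°/16) = 41.29 mm); Taking the union: the regions partially overlap (shared area 183.69 mm²), so the edge portions inside another operand are dropped and the merged outline is re-measured after clipping — boundary = 90.46 mm. So its perimeter = 90.46 mm. Layer 7 (z = 1.75): the cylinder: section is a regular 16-gon, circumradius r=12 (perimeter = 2·16·12.000·sin(180°/16) = 74.91 mm); the cone at (12.5, 3.5) is absent (z outside [4.5, 13]); the r=8 sphere at (4.5, -4) contributes a regular 16-gon of circumradius √(8²−7.75²) = 1.984 (perimeter = 2·16·1.984·sin(180°/16) = 12.39 mm); Combining (union): the r=8 sphere at (4.5, -4) lies entirely inside the r=12 cylinder, so the union is just the r=12 cylinder — boundary = 74.91 mm. So its perimeter = 74.91 mm. Layer 20 is larger (90.46 vs 74.91 mm).

layer 20 (z = 5 mm)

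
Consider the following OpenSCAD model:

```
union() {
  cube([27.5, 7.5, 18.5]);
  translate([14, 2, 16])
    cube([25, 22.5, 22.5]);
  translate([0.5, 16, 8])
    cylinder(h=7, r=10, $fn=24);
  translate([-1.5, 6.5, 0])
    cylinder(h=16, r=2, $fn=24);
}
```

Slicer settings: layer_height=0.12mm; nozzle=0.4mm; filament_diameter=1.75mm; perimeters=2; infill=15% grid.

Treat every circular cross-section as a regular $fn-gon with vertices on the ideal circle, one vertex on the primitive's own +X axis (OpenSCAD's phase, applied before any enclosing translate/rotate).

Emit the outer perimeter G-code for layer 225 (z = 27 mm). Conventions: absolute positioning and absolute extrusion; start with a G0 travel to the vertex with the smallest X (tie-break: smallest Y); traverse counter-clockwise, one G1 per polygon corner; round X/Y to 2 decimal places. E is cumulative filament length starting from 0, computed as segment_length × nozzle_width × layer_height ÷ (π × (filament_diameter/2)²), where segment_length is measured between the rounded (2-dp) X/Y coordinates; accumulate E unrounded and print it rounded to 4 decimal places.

G0 X14.00 Y2.00 Z27.00
G1 X39.00 Y2.00 E0.4989
G1 X39.00 Y24.50 E0.9479
G1 X14.00 Y24.50 E1.4468
G1 X14.00 Y2.00 E1.8958

At z = 27 mm: the cube is absent (z outside [0, 18.5]); the cube at (14, 2) (footprint 25×22.5) is included at this height; the cylinder at (0.5, 16) is not intersected at this z (z outside [8, 15]); the cylinder at (-1.5, 6.5) does not reach this height (z outside [0, 16]); Merging all regions: only the 25×22.5 cube at (14, 2) is present, so the union is just that shape — 1 connected region. The outline is a single polygon with 4 vertices. Extrusion per mm of travel: 0.4 × 0.12 / (π × 0.875²) = 0.019956. Accumulating E over each segment gives final E = 1.8958.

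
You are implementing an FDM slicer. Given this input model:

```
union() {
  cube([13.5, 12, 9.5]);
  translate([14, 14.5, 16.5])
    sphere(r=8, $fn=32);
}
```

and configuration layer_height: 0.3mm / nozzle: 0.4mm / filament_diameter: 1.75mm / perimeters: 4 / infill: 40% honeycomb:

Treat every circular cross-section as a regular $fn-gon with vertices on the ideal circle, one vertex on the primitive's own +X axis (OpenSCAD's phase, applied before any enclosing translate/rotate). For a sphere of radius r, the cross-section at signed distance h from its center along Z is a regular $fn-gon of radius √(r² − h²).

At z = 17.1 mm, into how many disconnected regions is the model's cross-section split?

At z = 17.1 mm: the cube does not reach this height (z outside [0, 9.5]); the r=8 sphere at (14, 14.5) slices to a regular 32-gon of circumradius 7.977 (√(r²−h²) with h=0.6 from center); Merging all regions: only the r=8 sphere at (14, 14.5) is present, so the union is just that shape — 1 connected region. The result has 1 disconnected region.

1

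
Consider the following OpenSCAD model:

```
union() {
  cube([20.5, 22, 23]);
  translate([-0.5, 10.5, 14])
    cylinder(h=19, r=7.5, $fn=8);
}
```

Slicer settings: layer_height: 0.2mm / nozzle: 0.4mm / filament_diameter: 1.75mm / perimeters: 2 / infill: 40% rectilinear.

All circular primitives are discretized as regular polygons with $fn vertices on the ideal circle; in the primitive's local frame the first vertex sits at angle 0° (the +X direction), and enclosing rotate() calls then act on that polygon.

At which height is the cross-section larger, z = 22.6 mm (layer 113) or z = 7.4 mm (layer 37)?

layer 113 (z = 22.6 mm)

Layer 113 (z = 22.6): the 20.5×22 cube contributes its full rectangle (area 451.00 mm²); the cylinder at (-0.5, 10.5): section is a regular 8-gon, circumradius r=7.5 (area = (8/2)·7.500²·sin(360°/8) = 159.10 mm²); Taking the union: the regions partially overlap — summed areas 610.10 mm² minus the doubly-counted overlap 72.15 mm² gives 537.95 mm² — area = 537.95 mm². So its area = 537.95 mm². Layer 37 (z = 7.4): the 20.5×22 cube contributes its full rectangle (area 451.00 mm²); the cylinder at (-0.5, 10.5) is absent (z outside [14, 33]); Taking the union: only the 20.5×22 cube is present, so the union is just that shape — area = 451.00 mm². So its area = 451.00 mm². Layer 113 is larger (537.95 vs 451.00 mm²).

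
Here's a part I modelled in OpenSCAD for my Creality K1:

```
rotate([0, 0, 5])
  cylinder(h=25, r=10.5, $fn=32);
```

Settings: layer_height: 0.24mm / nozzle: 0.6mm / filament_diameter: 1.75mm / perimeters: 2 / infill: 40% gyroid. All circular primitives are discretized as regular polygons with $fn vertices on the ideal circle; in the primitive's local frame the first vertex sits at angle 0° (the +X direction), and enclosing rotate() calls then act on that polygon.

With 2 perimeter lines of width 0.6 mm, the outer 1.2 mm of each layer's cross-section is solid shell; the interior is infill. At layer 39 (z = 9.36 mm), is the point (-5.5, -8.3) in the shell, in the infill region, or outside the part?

shell

At z = 9.36 mm: the r=10.5 cylinder contributes a regular 32-gon of circumradius 10.5; (rotated 5° about Z; rotation is an isometry so areas/perimeters/island counts are preserved). Overall, the cross-section is a single solid region. Undo the 5° rotation: the query point maps to (-6.202, -7.789) in the un-rotated model frame. The nearest boundary edge runs (-7.42, -7.42)→(-5.83, -8.73); distance from the point to it = 0.49 mm. The point is inside the cross-section, 0.49 mm from the nearest boundary — within the 1.2 mm shell band (2 × 0.6).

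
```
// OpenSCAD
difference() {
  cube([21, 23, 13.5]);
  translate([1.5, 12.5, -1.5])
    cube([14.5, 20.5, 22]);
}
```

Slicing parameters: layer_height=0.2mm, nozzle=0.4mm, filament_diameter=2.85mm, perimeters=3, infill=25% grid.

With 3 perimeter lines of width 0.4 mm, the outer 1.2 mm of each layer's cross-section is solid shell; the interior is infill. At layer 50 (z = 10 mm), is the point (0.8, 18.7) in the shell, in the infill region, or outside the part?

shell

At z = 10 mm: the cube (footprint 21×23) is included at this height; the cube at (1.5, 12.5) is present — its section is the full 14.5×20.5 rectangle; Taking the first minus the rest: starting from the 21×23 cube, the 14.5×20.5 cube at (1.5, 12.5) partially overlaps it — only the 152.25 mm² overlap (of its 297.25 mm²) is removed, clipping the outline — 1 connected region. Overall, the cross-section is a single solid region. The nearest boundary edge runs (1.50, 23.00)→(1.50, 12.50); distance from the point to it = 0.70 mm. The point is inside the cross-section, 0.70 mm from the nearest boundary — within the 1.2 mm shell band (3 × 0.4).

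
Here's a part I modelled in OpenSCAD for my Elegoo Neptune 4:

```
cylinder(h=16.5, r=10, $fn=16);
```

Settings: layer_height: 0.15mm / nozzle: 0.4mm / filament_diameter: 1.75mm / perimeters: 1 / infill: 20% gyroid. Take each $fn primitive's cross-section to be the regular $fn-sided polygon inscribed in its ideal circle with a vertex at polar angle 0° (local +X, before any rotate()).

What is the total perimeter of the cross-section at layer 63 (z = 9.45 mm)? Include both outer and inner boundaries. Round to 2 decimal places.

62.43 mm

At z = 9.45 mm: the r=10 cylinder contributes a regular 16-gon of circumradius 10 (perimeter = 2·16·10.000·sin(180°/16) = 62.43 mm). Overall, the cross-section is a single solid region. Total boundary length (outer) = 62.43 mm.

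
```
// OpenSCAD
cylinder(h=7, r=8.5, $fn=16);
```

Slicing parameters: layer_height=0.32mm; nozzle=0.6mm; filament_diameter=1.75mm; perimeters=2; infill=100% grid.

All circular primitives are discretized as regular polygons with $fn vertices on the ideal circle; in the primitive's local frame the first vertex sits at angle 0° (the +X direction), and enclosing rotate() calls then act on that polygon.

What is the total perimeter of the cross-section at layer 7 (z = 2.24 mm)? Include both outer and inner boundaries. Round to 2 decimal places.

At z = 2.24 mm: the cylinder: section is a regular 16-gon, circumradius r=8.5 (perimeter = 2·16·8.500·sin(180°/16) = 53.06 mm). Overall, the cross-section is a single solid region. Total boundary length (outer) = 53.06 mm.

53.06 mm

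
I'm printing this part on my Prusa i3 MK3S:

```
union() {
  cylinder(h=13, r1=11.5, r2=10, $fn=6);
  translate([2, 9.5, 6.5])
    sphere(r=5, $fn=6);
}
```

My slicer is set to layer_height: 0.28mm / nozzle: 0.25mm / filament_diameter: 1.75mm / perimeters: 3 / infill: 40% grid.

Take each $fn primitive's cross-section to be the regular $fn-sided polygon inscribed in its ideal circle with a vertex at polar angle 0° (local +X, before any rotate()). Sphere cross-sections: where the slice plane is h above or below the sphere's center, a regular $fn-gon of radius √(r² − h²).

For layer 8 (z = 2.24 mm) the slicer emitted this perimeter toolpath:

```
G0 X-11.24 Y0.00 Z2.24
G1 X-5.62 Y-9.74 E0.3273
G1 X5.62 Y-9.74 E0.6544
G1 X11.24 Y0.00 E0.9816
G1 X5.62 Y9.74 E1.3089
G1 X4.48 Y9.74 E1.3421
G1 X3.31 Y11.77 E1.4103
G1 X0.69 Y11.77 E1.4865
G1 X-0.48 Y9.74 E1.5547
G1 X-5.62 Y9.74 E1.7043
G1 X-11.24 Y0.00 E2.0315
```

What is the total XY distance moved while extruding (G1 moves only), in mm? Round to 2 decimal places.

Sum the Euclidean lengths of each G1 segment: total = 69.81 mm.

69.81 mm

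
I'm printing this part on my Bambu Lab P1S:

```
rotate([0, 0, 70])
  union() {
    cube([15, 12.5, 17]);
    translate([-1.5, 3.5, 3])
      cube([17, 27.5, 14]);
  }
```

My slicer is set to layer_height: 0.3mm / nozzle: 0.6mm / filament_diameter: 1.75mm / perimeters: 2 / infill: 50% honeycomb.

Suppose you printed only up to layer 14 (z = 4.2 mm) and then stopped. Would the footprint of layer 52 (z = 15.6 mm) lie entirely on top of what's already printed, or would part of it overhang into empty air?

Compare the two slices. At z = 4.2: the cube (footprint 15×12.5) is included at this height (area 187.50 mm²); the cube at (-1.5, 3.5) (footprint 17×27.5) is included at this height (area 467.50 mm²); Taking the union: the regions partially overlap — summed areas 655.00 mm² minus the doubly-counted overlap 135.00 mm² gives 520.00 mm² — area = 520.00 mm²; (whole slice rotated 70° about Z — lengths, areas and connectivity unchanged). At z = 15.6: the cube (footprint 15×12.5) is included at this height (area 187.50 mm²); the cube at (-1.5, 3.5) is present — its section is the full 17×27.5 rectangle (area 467.50 mm²); Merging all regions: the regions partially overlap — summed areas 655.00 mm² minus the doubly-counted overlap 135.00 mm² gives 520.00 mm² — area = 520.00 mm²; (whole slice rotated 70° about Z — lengths, areas and connectivity unchanged). Checking containment: the cross-section at z = 15.6 is a subset of the cross-section at z = 4.2.

entirely on top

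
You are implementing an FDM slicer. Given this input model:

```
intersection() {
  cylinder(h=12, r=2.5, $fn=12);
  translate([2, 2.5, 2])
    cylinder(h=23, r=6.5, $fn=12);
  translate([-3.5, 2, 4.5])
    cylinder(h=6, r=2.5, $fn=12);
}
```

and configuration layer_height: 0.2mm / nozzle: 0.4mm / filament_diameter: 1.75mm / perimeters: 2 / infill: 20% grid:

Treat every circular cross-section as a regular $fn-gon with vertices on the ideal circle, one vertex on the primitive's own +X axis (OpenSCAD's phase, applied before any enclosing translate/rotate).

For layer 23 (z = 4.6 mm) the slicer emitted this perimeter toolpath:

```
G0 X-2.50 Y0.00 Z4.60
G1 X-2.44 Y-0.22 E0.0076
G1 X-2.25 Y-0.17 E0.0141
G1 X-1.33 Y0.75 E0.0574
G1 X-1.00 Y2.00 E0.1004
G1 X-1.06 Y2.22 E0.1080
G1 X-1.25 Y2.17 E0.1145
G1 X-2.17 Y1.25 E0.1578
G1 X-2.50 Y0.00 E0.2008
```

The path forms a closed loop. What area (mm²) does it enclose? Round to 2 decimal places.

Apply the shoelace formula to the sequence of (X, Y) vertices; enclosed area = 1.65 mm².

1.65 mm²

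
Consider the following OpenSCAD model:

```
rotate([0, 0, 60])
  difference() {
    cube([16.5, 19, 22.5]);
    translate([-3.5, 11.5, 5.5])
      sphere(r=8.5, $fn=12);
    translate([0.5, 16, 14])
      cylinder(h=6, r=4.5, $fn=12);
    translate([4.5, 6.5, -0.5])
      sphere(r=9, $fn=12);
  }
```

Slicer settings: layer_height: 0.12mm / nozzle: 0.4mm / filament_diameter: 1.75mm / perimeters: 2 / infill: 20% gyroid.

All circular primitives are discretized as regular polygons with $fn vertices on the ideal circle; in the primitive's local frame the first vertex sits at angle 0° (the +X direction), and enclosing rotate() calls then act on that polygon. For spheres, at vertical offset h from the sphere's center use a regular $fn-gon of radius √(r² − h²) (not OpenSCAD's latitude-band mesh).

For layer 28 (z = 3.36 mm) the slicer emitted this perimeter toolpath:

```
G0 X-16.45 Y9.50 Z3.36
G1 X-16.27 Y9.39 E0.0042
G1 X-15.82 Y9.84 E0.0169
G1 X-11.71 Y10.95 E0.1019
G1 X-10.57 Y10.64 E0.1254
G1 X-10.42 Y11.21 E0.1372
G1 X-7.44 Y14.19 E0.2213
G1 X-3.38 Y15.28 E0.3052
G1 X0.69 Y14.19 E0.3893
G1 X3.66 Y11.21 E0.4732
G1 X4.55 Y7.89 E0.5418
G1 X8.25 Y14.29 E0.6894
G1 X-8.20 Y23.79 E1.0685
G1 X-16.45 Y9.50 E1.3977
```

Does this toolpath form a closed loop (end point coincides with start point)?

Start point (G0): (-16.45, 9.50). End point (last G1): the path returns to the start — closed.

yes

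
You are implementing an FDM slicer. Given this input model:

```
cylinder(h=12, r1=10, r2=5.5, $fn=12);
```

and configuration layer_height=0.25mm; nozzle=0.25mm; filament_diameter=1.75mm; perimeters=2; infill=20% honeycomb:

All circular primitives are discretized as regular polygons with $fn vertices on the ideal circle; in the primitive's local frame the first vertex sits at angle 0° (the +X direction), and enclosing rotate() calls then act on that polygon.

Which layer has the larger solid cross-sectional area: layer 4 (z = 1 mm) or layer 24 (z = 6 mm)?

Layer 4 (z = 1): the cone (r1=10→r2=5.5) has section circumradius 9.625 here — a regular 12-gon (area = (12/2)·9.625²·sin(360°/12) = 277.92 mm²). So its area = 277.92 mm². Layer 24 (z = 6): the cone: at t=0.500 of its height the radius interpolates to r₁+(r₂−r₁)t = 7.750, giving a regular 12-gon of that circumradius (area = (12/2)·7.750²·sin(360°/12) = 180.19 mm²). So its area = 180.19 mm². Layer 4 is larger (277.92 vs 180.19 mm²).

layer 4 (z = 1 mm)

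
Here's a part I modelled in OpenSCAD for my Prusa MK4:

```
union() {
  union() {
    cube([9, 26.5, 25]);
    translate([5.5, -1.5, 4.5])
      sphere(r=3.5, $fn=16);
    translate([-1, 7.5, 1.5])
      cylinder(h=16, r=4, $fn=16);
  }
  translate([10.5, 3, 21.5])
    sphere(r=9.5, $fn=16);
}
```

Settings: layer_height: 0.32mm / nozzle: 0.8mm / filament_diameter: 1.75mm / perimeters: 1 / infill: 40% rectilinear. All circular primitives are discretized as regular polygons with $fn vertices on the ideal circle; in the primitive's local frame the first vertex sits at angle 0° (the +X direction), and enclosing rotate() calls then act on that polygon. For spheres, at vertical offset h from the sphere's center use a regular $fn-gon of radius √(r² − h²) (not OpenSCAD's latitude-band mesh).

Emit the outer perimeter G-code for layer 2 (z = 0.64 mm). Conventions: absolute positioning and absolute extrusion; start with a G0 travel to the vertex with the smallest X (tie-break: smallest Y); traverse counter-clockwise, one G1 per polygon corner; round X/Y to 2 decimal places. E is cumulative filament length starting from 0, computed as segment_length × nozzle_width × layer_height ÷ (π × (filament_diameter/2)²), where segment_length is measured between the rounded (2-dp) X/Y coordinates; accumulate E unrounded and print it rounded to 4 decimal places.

G0 X0.00 Y0.00 Z0.64
G1 X9.00 Y0.00 E0.9579
G1 X9.00 Y26.50 E3.7784
G1 X0.00 Y26.50 E4.7362
G1 X0.00 Y0.00 E7.5567

At z = 0.64 mm: the cube (footprint 9×26.5) is included at this height; the sphere at (5.5, -1.5) is absent (|z−center|=3.860 > r=3.5); the cylinder at (-1, 7.5) is absent (z outside [1.5, 17.5]); Taking the union: only the 9×26.5 cube is present, so the union is just that shape — 1 connected region; the sphere at (10.5, 3) is absent (|z−center|=20.860 > r=9.5); Merging all regions: only the result so far is present, so the union is just that shape — 1 connected region. The outline is a single polygon with 4 vertices. Extrusion per mm of travel: 0.8 × 0.32 / (π × 0.875²) = 0.106432. Accumulating E over each segment gives final E = 7.5567.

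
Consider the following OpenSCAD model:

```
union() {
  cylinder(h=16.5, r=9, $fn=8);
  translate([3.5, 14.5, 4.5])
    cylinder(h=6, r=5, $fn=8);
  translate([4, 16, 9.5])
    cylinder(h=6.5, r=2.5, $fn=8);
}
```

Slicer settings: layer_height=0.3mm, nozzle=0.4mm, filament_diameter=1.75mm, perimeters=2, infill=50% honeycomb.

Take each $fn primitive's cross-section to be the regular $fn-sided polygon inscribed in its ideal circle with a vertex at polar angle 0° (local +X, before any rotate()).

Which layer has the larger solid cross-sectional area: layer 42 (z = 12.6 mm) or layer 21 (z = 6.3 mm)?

layer 21 (z = 6.3 mm)

Layer 42 (z = 12.6): the r=9 cylinder contributes a regular 8-gon of circumradius 9 (area = (8/2)·9.000²·sin(360°/8) = 229.10 mm²); the cylinder at (3.5, 14.5) is absent (z outside [4.5, 10.5]); the r=2.5 cylinder at (4, 16) gives a regular 8-gon of circumradius 2.5 (constant along its height) (area = (8/2)·2.500²·sin(360°/8) = 17.68 mm²); Taking the union: the 2 present regions are separate (no shared area or edge), so areas and boundary lengths simply add and each stays a separate island — area = 246.78 mm². So its area = 246.78 mm². Layer 21 (z = 6.3): the r=9 cylinder contributes a regular 8-gon of circumradius 9 (area = (8/2)·9.000²·sin(360°/8) = 229.10 mm²); the r=5 cylinder at (3.5, 14.5) contributes a regular 8-gon of circumradius 5 (area = (8/2)·5.000²·sin(360°/8) = 70.71 mm²); the cylinder at (4, 16) does not reach this height (z outside [9.5, 16]); Taking the union: the 2 present regions are separate (no shared area or edge), so areas and boundary lengths simply add and each stays a separate island — area = 299.81 mm². So its area = 299.81 mm². Layer 21 is larger (299.81 vs 246.78 mm²).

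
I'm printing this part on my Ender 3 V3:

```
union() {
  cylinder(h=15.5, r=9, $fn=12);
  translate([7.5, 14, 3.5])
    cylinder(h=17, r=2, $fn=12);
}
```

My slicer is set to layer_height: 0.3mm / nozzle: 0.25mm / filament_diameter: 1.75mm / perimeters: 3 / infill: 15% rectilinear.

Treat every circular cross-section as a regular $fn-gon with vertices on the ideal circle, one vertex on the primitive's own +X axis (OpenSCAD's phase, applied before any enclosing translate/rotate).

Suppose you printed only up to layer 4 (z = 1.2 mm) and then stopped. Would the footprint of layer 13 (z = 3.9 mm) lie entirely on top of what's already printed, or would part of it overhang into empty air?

Compare the two slices. At z = 1.2: the r=9 cylinder contributes a regular 12-gon of circumradius 9 (area = (12/2)·9.000²·sin(360°/12) = 243.00 mm²); the cylinder at (7.5, 14) is not intersected at this z (z outside [3.5, 20.5]); Merging all regions: only the r=9 cylinder is present, so the union is just that shape — area = 243.00 mm². At z = 3.9: the r=9 cylinder gives a regular 12-gon of circumradius 9 (constant along its height) (area = (12/2)·9.000²·sin(360°/12) = 243.00 mm²); the r=2 cylinder at (7.5, 14) gives a regular 12-gon of circumradius 2 (constant along its height) (area = (12/2)·2.000²·sin(360°/12) = 12.00 mm²); Taking the union: the 2 present regions are separate (no shared area or edge), so areas and boundary lengths simply add and each stays a separate island — area = 255.00 mm². Checking containment: at z = 3.9 the cross-section extends beyond the z = 1.2 cross-section by about 12.00 mm².

part overhangs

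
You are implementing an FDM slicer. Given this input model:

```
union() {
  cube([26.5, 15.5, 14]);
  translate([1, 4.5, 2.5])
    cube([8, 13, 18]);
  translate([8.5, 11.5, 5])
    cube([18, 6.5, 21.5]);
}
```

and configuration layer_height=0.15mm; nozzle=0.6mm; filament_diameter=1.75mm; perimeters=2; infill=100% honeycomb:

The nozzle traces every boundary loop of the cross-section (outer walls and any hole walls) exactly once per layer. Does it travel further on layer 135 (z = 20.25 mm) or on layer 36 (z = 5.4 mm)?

layer 36 (z = 5.4 mm)

Layer 135 (z = 20.25): the cube is absent (z outside [0, 14]); the 8×13 cube at (1, 4.5) contributes its full rectangle (perimeter 42.00 mm); the 18×6.5 cube at (8.5, 11.5) contributes its full rectangle (perimeter 49.00 mm); Combining (union): the regions partially overlap (shared area 3.00 mm²), so the edge portions inside another operand are dropped and the merged outline is re-measured after clipping — boundary = 78.00 mm. So its perimeter = 78.00 mm. Layer 36 (z = 5.4): the cube is present — its section is the full 26.5×15.5 rectangle (perimeter 84.00 mm); the cube at (1, 4.5) (footprint 8×13) is included at this height (perimeter 42.00 mm); the cube at (8.5, 11.5) (footprint 18×6.5) is included at this height (perimeter 49.00 mm); Combining (union): the regions partially overlap (shared area 161.00 mm²), so the edge portions inside another operand are dropped and the merged outline is re-measured after clipping — boundary = 89.00 mm. So its perimeter = 89.00 mm. Layer 36 is larger (89.00 vs 78.00 mm).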